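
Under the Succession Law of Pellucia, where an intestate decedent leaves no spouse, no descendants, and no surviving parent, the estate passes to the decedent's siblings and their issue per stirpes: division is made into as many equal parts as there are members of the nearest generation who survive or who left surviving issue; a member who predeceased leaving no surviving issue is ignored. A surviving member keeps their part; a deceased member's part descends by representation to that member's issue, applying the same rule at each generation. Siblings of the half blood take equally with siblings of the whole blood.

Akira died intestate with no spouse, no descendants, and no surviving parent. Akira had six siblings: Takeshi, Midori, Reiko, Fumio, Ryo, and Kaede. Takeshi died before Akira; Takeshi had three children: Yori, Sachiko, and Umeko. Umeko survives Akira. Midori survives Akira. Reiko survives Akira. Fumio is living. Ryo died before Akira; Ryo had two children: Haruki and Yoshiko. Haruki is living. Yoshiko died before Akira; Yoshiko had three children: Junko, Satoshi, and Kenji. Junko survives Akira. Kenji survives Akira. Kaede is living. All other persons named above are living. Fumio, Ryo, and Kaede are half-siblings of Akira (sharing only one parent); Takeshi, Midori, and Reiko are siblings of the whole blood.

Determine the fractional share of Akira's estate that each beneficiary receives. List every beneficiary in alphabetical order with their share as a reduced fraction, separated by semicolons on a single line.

No spouse, descendants, or parent survives, so the estate passes to Akira's siblings per stirpes.
Half-blood and whole-blood siblings take equally under the stated rule.
The estate is divided into 6 equal shares of 1/6 among Takeshi, Midori, Reiko, Fumio, Ryo, Kaede.
Takeshi predeceased; the 1/6 allotted to Takeshi's branch passes to Takeshi's issue by representation.
The 1/6 is divided into 3 equal shares of 1/18 among Yori, Sachiko, Umeko.
Yori is living and takes 1/18.
Sachiko is living and takes 1/18.
Umeko is living and takes 1/18.
Midori is living and takes 1/6.
Reiko is living and takes 1/6.
Fumio is living and takes 1/6.
Ryo predeceased; the 1/6 allotted to Ryo's branch passes to Ryo's issue by representation.
The 1/6 is divided into 2 equal shares of 1/12 among Haruki, Yoshiko.
Haruki is living and takes 1/12.
Yoshiko predeceased; the 1/12 allotted to Yoshiko's branch passes to Yoshiko's issue by representation.
The 1/12 is divided into 3 equal shares of 1/36 among Junko, Satoshi, Kenji.
Junko is living and takes 1/36.
Satoshi is living and takes 1/36.
Kenji is living and takes 1/36.
Kaede is living and takes 1/6.

Fumio 1/6; Haruki 1/12; Junko 1/36; Kaede 1/6; Kenji 1/36; Midori 1/6; Reiko 1/6; Sachiko 1/18; Satoshi 1/36; Umeko 1/18; Yori 1/18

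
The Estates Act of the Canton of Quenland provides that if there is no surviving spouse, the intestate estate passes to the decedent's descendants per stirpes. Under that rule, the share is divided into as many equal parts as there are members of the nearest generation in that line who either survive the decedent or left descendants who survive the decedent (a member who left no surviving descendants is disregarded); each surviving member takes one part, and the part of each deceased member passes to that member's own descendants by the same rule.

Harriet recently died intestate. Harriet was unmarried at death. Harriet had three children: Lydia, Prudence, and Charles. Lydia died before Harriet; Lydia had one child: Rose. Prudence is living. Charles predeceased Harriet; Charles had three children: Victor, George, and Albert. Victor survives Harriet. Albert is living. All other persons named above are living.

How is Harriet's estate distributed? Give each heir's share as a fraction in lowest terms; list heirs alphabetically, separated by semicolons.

There is no surviving spouse, so the entire estate passes to Harriet's descendants per stirpes.
The estate is divided into 3 equal shares of 1/3 among Lydia, Prudence, Charles.
Lydia predeceased; the 1/3 allotted to Lydia's branch passes to Lydia's issue by representation.
Rose is the sole taker at this level and receives the full 1/3.
Prudence is living and takes 1/3.
Charles predeceased; the 1/3 allotted to Charles's branch passes to Charles's issue by representation.
The 1/3 is divided into 3 equal shares of 1/9 among Victor, George, Albert.
Victor is living and takes 1/9.
George is living and takes 1/9.
Albert is living and takes 1/9.

Albert 1/9; George 1/9; Prudence 1/3; Rose 1/3; Victor 1/9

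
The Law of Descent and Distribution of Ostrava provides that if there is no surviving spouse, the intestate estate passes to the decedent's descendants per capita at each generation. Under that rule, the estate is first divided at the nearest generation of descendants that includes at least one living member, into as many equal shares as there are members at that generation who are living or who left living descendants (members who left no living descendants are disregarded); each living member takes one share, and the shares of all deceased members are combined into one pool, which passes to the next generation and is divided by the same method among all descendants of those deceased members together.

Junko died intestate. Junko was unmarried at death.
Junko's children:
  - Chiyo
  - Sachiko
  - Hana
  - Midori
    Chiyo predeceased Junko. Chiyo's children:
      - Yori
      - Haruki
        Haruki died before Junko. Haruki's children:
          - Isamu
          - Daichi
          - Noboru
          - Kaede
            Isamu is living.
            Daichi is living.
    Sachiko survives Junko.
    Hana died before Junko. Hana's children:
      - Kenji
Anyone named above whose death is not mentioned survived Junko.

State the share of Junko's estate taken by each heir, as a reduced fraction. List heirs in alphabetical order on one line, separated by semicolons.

There is no surviving spouse, so the entire estate passes to Junko's descendants per capita at each generation.
At generation 1 (Chiyo, Sachiko, Hana, Midori) there are 4 shares of (1)/4 = 1/4 each.
Living: Sachiko and Midori — each takes 1/4.
Deceased: Chiyo and Hana. Their combined 1/2 is pooled and carried to generation 2.
At generation 2 (Yori, Haruki, Kenji) there are 3 shares of (1/2)/3 = 1/6 each.
Living: Yori and Kenji — each takes 1/6.
Deceased: Haruki. That 1/6 share is carried to generation 3.
At generation 3 (Isamu, Daichi, Noboru, Kaede) there are 4 shares of (1/6)/4 = 1/24 each.
Living: Isamu, Daichi, Noboru, and Kaede — each takes 1/24.

Daichi 1/24; Isamu 1/24; Kaede 1/24; Kenji 1/6; Midori 1/4; Noboru 1/24; Sachiko 1/4; Yori 1/6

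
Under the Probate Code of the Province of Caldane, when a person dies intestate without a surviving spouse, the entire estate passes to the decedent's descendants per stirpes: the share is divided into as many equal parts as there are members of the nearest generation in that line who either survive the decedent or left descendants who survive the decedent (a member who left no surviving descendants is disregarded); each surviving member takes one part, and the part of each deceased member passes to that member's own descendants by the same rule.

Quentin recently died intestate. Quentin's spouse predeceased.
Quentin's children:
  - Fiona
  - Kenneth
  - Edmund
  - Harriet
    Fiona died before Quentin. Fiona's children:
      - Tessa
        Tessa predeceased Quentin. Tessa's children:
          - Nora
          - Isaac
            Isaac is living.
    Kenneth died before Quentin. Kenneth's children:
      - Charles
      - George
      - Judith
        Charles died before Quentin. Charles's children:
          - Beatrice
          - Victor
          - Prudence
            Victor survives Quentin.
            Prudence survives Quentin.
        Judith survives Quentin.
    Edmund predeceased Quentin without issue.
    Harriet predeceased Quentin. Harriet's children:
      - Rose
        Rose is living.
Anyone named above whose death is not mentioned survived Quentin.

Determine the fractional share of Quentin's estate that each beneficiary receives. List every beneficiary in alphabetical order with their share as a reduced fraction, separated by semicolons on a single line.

There is no surviving spouse, so the entire estate passes to Quentin's descendants per stirpes.
Edmund left no surviving issue, so that branch lapses and is disregarded.
The estate is divided into 3 equal shares of 1/3 among Fiona, Kenneth, Harriet.
Fiona predeceased; the 1/3 allotted to Fiona's branch passes to Fiona's issue by representation.
Tessa's line is the sole branch at this level, so the full 1/3 passes to Tessa's issue by representation.
The 1/3 is divided into 2 equal shares of 1/6 among Nora, Isaac.
Nora is living and takes 1/6.
Isaac is living and takes 1/6.
Kenneth predeceased; the 1/3 allotted to Kenneth's branch passes to Kenneth's issue by representation.
The 1/3 is divided into 3 equal shares of 1/9 among Charles, George, Judith.
Charles predeceased; the 1/9 allotted to Charles's branch passes to Charles's issue by representation.
The 1/9 is divided into 3 equal shares of 1/27 among Beatrice, Victor, Prudence.
Beatrice is living and takes 1/27.
Victor is living and takes 1/27.
Prudence is living and takes 1/27.
George is living and takes 1/9.
Judith is living and takes 1/9.
Harriet predeceased; the 1/3 allotted to Harriet's branch passes to Harriet's issue by representation.
Rose is the sole taker at this level and receives the full 1/3.

Beatrice 1/27; George 1/9; Isaac 1/6; Judith 1/9; Nora 1/6; Prudence 1/27; Rose 1/3; Victor 1/27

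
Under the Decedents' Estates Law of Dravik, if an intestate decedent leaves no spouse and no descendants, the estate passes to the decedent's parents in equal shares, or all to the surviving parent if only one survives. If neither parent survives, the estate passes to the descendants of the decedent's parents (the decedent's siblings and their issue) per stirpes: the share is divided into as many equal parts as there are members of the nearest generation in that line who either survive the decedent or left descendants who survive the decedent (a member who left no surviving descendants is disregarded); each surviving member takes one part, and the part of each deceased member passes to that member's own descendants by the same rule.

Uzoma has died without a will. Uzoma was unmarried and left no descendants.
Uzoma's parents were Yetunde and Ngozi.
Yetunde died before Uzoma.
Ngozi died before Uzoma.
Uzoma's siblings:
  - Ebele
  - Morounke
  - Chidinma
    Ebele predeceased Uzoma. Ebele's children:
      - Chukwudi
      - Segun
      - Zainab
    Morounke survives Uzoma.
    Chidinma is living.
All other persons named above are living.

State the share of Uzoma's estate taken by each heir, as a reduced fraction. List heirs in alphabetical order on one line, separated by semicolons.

Chidinma 1/3; Chukwudi 1/9; Morounke 1/3; Segun 1/9; Zainab 1/9

Neither parent survives and there are no descendants, so the estate passes to Uzoma's siblings and their issue per stirpes.
The estate is divided into 3 equal shares of 1/3 among Ebele, Morounke, Chidinma.
Ebele predeceased; the 1/3 allotted to Ebele's branch passes to Ebele's issue by representation.
The 1/3 is divided into 3 equal shares of 1/9 among Chukwudi, Segun, Zainab.
Chukwudi is living and takes 1/9.
Segun is living and takes 1/9.
Zainab is living and takes 1/9.
Morounke is living and takes 1/3.
Chidinma is living and takes 1/3.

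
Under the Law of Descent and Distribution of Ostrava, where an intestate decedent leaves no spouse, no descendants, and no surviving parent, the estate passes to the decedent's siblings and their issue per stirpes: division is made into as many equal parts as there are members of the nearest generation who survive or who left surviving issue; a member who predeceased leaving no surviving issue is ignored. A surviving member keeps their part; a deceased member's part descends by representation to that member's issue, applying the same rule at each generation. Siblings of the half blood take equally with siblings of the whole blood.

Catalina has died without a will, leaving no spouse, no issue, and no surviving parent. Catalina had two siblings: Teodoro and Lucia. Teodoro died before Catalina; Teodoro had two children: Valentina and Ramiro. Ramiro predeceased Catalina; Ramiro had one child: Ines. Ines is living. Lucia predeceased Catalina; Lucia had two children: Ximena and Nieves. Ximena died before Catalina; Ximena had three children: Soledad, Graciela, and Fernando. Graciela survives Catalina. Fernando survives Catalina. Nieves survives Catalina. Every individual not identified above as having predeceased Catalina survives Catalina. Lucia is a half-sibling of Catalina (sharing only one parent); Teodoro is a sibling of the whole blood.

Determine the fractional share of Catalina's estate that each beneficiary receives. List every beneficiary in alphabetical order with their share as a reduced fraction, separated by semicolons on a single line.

Fernando 1/12; Graciela 1/12; Ines 1/4; Nieves 1/4; Soledad 1/12; Valentina 1/4

No spouse, descendants, or parent survives, so the estate passes to Catalina's siblings per stirpes.
Half-blood and whole-blood siblings take equally under the stated rule.
The estate is divided into 2 equal shares of 1/2 among Teodoro, Lucia.
Teodoro predeceased; the 1/2 allotted to Teodoro's branch passes to Teodoro's issue by representation.
The 1/2 is divided into 2 equal shares of 1/4 among Valentina, Ramiro.
Valentina is living and takes 1/4.
Ramiro predeceased; the 1/4 allotted to Ramiro's branch passes to Ramiro's issue by representation.
Ines is the sole taker at this level and receives the full 1/4.
Lucia predeceased; the 1/2 allotted to Lucia's branch passes to Lucia's issue by representation.
The 1/2 is divided into 2 equal shares of 1/4 among Ximena, Nieves.
Ximena predeceased; the 1/4 allotted to Ximena's branch passes to Ximena's issue by representation.
The 1/4 is divided into 3 equal shares of 1/12 among Soledad, Graciela, Fernando.
Soledad is living and takes 1/12.
Graciela is living and takes 1/12.
Fernando is living and takes 1/12.
Nieves is living and takes 1/4.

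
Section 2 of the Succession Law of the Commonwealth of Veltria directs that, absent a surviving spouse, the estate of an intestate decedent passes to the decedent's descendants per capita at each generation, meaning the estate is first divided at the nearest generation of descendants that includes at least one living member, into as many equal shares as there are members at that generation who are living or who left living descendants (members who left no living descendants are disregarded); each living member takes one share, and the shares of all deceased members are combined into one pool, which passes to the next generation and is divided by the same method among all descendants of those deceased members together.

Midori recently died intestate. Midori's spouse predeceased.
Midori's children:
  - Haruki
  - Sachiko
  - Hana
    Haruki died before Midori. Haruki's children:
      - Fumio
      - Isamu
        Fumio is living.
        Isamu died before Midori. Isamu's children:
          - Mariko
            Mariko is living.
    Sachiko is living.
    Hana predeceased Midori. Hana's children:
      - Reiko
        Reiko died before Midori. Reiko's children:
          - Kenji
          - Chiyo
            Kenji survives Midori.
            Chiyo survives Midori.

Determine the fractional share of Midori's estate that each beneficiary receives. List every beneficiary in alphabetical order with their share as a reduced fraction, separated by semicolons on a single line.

There is no surviving spouse, so the entire estate passes to Midori's descendants per capita at each generation.
At generation 1 (Haruki, Sachiko, Hana) there are 3 shares of (1)/3 = 1/3 each.
Living: Sachiko — each takes 1/3.
Deceased: Haruki and Hana. Their combined 2/3 is pooled and carried to generation 2.
At generation 2 (Fumio, Isamu, Reiko) there are 3 shares of (2/3)/3 = 2/9 each.
Living: Fumio — each takes 2/9.
Deceased: Isamu and Reiko. Their combined 4/9 is pooled and carried to generation 3.
At generation 3 (Mariko, Kenji, Chiyo) there are 3 shares of (4/9)/3 = 4/27 each.
Living: Mariko, Kenji, and Chiyo — each takes 4/27.

Chiyo 4/27; Fumio 2/9; Kenji 4/27; Mariko 4/27; Sachiko 1/3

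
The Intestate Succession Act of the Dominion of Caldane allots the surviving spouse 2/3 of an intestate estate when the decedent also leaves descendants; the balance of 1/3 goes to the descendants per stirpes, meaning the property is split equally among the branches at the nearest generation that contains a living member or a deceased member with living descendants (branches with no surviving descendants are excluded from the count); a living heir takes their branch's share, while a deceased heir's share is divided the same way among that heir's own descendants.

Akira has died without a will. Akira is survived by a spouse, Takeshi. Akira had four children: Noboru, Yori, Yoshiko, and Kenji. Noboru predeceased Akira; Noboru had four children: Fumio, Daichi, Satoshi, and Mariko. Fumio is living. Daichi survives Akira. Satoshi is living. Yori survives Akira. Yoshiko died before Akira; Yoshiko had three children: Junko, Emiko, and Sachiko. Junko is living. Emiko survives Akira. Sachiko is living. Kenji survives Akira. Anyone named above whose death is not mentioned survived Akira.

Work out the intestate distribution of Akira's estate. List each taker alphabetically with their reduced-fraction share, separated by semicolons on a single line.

Takeshi, as surviving spouse, takes 2/3.
The remaining 1/3 passes to Akira's descendants per stirpes.
The 1/3 is divided into 4 equal shares of 1/12 among Noboru, Yori, Yoshiko, Kenji.
Noboru predeceased; the 1/12 allotted to Noboru's branch passes to Noboru's issue by representation.
The 1/12 is divided into 4 equal shares of 1/48 among Fumio, Daichi, Satoshi, Mariko.
Fumio is living and takes 1/48.
Daichi is living and takes 1/48.
Satoshi is living and takes 1/48.
Mariko is living and takes 1/48.
Yori is living and takes 1/12.
Yoshiko predeceased; the 1/12 allotted to Yoshiko's branch passes to Yoshiko's issue by representation.
The 1/12 is divided into 3 equal shares of 1/36 among Junko, Emiko, Sachiko.
Junko is living and takes 1/36.
Emiko is living and takes 1/36.
Sachiko is living and takes 1/36.
Kenji is living and takes 1/12.

Daichi 1/48; Emiko 1/36; Fumio 1/48; Junko 1/36; Kenji 1/12; Mariko 1/48; Sachiko 1/36; Satoshi 1/48; Takeshi 2/3; Yori 1/12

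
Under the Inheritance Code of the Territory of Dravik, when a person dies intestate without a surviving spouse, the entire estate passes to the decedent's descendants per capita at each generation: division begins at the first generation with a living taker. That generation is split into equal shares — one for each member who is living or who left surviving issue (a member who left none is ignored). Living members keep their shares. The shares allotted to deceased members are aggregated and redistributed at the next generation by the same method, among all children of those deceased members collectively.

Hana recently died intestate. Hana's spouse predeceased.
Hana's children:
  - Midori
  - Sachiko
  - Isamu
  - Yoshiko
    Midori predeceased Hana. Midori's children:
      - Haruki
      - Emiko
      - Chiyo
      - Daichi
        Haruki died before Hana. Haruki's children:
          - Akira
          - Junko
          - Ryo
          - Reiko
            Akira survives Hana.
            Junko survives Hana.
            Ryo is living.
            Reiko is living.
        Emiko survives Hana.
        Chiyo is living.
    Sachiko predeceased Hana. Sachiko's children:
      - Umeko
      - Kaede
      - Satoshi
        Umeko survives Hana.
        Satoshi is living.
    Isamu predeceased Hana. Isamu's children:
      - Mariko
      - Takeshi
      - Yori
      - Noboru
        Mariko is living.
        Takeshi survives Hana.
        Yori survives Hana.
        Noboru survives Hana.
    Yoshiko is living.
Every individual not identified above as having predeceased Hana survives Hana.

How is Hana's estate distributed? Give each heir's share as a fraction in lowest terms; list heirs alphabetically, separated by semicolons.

Akira 3/176; Chiyo 3/44; Daichi 3/44; Emiko 3/44; Junko 3/176; Kaede 3/44; Mariko 3/44; Noboru 3/44; Reiko 3/176; Ryo 3/176; Satoshi 3/44; Takeshi 3/44; Umeko 3/44; Yori 3/44; Yoshiko 1/4

There is no surviving spouse, so the entire estate passes to Hana's descendants per capita at each generation.
At generation 1 (Midori, Sachiko, Isamu, Yoshiko) there are 4 shares of (1)/4 = 1/4 each.
Living: Yoshiko — each takes 1/4.
Deceased: Midori, Sachiko, and Isamu. Their combined 3/4 is pooled and carried to generation 2.
At generation 2 (Haruki, Emiko, Chiyo, Daichi, Umeko, Kaede, Satoshi, Mariko, Takeshi, Yori, Noboru) there are 11 shares of (3/4)/11 = 3/44 each.
Living: Emiko, Chiyo, Daichi, Umeko, Kaede, Satoshi, Mariko, Takeshi, Yori, and Noboru — each takes 3/44.
Deceased: Haruki. That 3/44 share is carried to generation 3.
At generation 3 (Akira, Junko, Ryo, Reiko) there are 4 shares of (3/44)/4 = 3/176 each.
Living: Akira, Junko, Ryo, and Reiko — each takes 3/176.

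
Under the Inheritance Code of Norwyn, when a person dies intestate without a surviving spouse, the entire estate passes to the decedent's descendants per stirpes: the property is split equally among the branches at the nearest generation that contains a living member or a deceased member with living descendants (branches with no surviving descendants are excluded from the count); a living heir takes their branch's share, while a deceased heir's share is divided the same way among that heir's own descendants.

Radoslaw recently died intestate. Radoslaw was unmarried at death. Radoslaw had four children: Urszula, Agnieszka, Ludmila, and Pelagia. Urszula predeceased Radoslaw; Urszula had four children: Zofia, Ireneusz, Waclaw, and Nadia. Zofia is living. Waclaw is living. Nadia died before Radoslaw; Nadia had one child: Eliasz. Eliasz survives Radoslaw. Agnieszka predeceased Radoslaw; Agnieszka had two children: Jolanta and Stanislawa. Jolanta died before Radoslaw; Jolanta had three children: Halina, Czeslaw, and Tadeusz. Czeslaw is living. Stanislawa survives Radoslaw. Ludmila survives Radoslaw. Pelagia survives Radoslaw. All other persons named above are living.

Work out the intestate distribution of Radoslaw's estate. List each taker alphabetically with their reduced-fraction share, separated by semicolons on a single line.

Czeslaw 1/24; Eliasz 1/16; Halina 1/24; Ireneusz 1/16; Ludmila 1/4; Pelagia 1/4; Stanislawa 1/8; Tadeusz 1/24; Waclaw 1/16; Zofia 1/16

There is no surviving spouse, so the entire estate passes to Radoslaw's descendants per stirpes.
The estate is divided into 4 equal shares of 1/4 among Urszula, Agnieszka, Ludmila, Pelagia.
Urszula predeceased; the 1/4 allotted to Urszula's branch passes to Urszula's issue by representation.
The 1/4 is divided into 4 equal shares of 1/16 among Zofia, Ireneusz, Waclaw, Nadia.
Zofia is living and takes 1/16.
Ireneusz is living and takes 1/16.
Waclaw is living and takes 1/16.
Nadia predeceased; the 1/16 allotted to Nadia's branch passes to Nadia's issue by representation.
Eliasz is the sole taker at this level and receives the full 1/16.
Agnieszka predeceased; the 1/4 allotted to Agnieszka's branch passes to Agnieszka's issue by representation.
The 1/4 is divided into 2 equal shares of 1/8 among Jolanta, Stanislawa.
Jolanta predeceased; the 1/8 allotted to Jolanta's branch passes to Jolanta's issue by representation.
The 1/8 is divided into 3 equal shares of 1/24 among Halina, Czeslaw, Tadeusz.
Halina is living and takes 1/24.
Czeslaw is living and takes 1/24.
Tadeusz is living and takes 1/24.
Stanislawa is living and takes 1/8.
Ludmila is living and takes 1/4.
Pelagia is living and takes 1/4.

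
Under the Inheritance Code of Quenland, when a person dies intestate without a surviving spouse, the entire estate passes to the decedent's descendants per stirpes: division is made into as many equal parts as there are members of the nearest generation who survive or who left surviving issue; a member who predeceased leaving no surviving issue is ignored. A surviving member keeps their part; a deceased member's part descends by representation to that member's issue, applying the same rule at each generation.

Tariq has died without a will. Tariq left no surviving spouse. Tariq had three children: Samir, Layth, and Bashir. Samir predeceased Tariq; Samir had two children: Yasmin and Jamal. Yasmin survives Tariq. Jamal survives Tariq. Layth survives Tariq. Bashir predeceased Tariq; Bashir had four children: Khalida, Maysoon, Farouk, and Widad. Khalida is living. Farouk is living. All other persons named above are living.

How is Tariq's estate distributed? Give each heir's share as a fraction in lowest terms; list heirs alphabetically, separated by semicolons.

There is no surviving spouse, so the entire estate passes to Tariq's descendants per stirpes.
The estate is divided into 3 equal shares of 1/3 among Samir, Layth, Bashir.
Samir predeceased; the 1/3 allotted to Samir's branch passes to Samir's issue by representation.
The 1/3 is divided into 2 equal shares of 1/6 among Yasmin, Jamal.
Yasmin is living and takes 1/6.
Jamal is living and takes 1/6.
Layth is living and takes 1/3.
Bashir predeceased; the 1/3 allotted to Bashir's branch passes to Bashir's issue by representation.
The 1/3 is divided into 4 equal shares of 1/12 among Khalida, Maysoon, Farouk, Widad.
Khalida is living and takes 1/12.
Maysoon is living and takes 1/12.
Farouk is living and takes 1/12.
Widad is living and takes 1/12.

Farouk 1/12; Jamal 1/6; Khalida 1/12; Layth 1/3; Maysoon 1/12; Widad 1/12; Yasmin 1/6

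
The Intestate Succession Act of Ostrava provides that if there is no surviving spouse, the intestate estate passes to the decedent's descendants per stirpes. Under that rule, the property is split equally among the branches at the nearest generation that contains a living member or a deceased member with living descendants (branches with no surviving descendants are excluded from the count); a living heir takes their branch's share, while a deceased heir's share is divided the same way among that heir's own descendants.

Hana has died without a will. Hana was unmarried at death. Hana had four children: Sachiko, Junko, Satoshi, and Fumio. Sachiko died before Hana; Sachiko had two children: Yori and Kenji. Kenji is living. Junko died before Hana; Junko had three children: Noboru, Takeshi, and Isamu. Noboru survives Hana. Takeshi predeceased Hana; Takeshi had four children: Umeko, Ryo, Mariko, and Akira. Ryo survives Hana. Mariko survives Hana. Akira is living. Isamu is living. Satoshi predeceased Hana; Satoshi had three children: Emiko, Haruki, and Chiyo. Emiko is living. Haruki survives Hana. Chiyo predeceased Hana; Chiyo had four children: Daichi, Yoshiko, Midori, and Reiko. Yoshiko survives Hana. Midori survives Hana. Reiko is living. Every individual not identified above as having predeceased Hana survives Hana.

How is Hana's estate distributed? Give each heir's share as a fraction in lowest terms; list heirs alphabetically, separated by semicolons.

There is no surviving spouse, so the entire estate passes to Hana's descendants per stirpes.
The estate is divided into 4 equal shares of 1/4 among Sachiko, Junko, Satoshi, Fumio.
Sachiko predeceased; the 1/4 allotted to Sachiko's branch passes to Sachiko's issue by representation.
The 1/4 is divided into 2 equal shares of 1/8 among Yori, Kenji.
Yori is living and takes 1/8.
Kenji is living and takes 1/8.
Junko predeceased; the 1/4 allotted to Junko's branch passes to Junko's issue by representation.
The 1/4 is divided into 3 equal shares of 1/12 among Noboru, Takeshi, Isamu.
Noboru is living and takes 1/12.
Takeshi predeceased; the 1/12 allotted to Takeshi's branch passes to Takeshi's issue by representation.
The 1/12 is divided into 4 equal shares of 1/48 among Umeko, Ryo, Mariko, Akira.
Umeko is living and takes 1/48.
Ryo is living and takes 1/48.
Mariko is living and takes 1/48.
Akira is living and takes 1/48.
Isamu is living and takes 1/12.
Satoshi predeceased; the 1/4 allotted to Satoshi's branch passes to Satoshi's issue by representation.
The 1/4 is divided into 3 equal shares of 1/12 among Emiko, Haruki, Chiyo.
Emiko is living and takes 1/12.
Haruki is living and takes 1/12.
Chiyo predeceased; the 1/12 allotted to Chiyo's branch passes to Chiyo's issue by representation.
The 1/12 is divided into 4 equal shares of 1/48 among Daichi, Yoshiko, Midori, Reiko.
Daichi is living and takes 1/48.
Yoshiko is living and takes 1/48.
Midori is living and takes 1/48.
Reiko is living and takes 1/48.
Fumio is living and takes 1/4.

Akira 1/48; Daichi 1/48; Emiko 1/12; Fumio 1/4; Haruki 1/12; Isamu 1/12; Kenji 1/8; Mariko 1/48; Midori 1/48; Noboru 1/12; Reiko 1/48; Ryo 1/48; Umeko 1/48; Yori 1/8; Yoshiko 1/48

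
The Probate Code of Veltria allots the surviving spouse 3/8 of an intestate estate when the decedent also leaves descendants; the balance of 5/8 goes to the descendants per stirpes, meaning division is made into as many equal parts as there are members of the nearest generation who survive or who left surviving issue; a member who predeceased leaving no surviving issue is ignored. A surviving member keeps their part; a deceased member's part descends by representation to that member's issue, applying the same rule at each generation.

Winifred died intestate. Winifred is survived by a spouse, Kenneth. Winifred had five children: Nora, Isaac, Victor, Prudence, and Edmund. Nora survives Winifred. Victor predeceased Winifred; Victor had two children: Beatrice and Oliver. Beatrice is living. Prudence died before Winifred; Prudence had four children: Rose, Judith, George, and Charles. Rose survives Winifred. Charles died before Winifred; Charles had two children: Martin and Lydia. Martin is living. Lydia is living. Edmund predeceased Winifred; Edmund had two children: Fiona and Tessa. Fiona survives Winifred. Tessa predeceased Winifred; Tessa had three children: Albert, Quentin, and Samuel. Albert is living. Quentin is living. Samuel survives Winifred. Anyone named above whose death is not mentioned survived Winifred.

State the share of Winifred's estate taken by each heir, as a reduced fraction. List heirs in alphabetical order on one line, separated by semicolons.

Kenneth, as surviving spouse, takes 3/8.
The remaining 5/8 passes to Winifred's descendants per stirpes.
The 5/8 is divided into 5 equal shares of 1/8 among Nora, Isaac, Victor, Prudence, Edmund.
Nora is living and takes 1/8.
Isaac is living and takes 1/8.
Victor predeceased; the 1/8 allotted to Victor's branch passes to Victor's issue by representation.
The 1/8 is divided into 2 equal shares of 1/16 among Beatrice, Oliver.
Beatrice is living and takes 1/16.
Oliver is living and takes 1/16.
Prudence predeceased; the 1/8 allotted to Prudence's branch passes to Prudence's issue by representation.
The 1/8 is divided into 4 equal shares of 1/32 among Rose, Judith, George, Charles.
Rose is living and takes 1/32.
Judith is living and takes 1/32.
George is living and takes 1/32.
Charles predeceased; the 1/32 allotted to Charles's branch passes to Charles's issue by representation.
The 1/32 is divided into 2 equal shares of 1/64 among Martin, Lydia.
Martin is living and takes 1/64.
Lydia is living and takes 1/64.
Edmund predeceased; the 1/8 allotted to Edmund's branch passes to Edmund's issue by representation.
The 1/8 is divided into 2 equal shares of 1/16 among Fiona, Tessa.
Fiona is living and takes 1/16.
Tessa predeceased; the 1/16 allotted to Tessa's branch passes to Tessa's issue by representation.
The 1/16 is divided into 3 equal shares of 1/48 among Albert, Quentin, Samuel.
Albert is living and takes 1/48.
Quentin is living and takes 1/48.
Samuel is living and takes 1/48.

Albert 1/48; Beatrice 1/16; Fiona 1/16; George 1/32; Isaac 1/8; Judith 1/32; Kenneth 3/8; Lydia 1/64; Martin 1/64; Nora 1/8; Oliver 1/16; Quentin 1/48; Rose 1/32; Samuel 1/48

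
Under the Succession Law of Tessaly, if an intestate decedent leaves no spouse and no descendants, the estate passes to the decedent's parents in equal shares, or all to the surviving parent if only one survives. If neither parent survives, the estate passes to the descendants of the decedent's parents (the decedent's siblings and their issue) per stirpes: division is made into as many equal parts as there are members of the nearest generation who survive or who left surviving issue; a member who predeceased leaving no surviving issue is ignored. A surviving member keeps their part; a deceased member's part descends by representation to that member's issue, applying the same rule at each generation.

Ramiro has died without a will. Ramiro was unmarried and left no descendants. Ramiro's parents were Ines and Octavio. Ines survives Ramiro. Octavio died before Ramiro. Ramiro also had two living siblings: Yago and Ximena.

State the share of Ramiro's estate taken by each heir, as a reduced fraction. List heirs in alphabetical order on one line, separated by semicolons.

Only one parent, Ines, survives, so Ines takes the entire estate. The siblings take nothing because a surviving parent has priority.

Ines 1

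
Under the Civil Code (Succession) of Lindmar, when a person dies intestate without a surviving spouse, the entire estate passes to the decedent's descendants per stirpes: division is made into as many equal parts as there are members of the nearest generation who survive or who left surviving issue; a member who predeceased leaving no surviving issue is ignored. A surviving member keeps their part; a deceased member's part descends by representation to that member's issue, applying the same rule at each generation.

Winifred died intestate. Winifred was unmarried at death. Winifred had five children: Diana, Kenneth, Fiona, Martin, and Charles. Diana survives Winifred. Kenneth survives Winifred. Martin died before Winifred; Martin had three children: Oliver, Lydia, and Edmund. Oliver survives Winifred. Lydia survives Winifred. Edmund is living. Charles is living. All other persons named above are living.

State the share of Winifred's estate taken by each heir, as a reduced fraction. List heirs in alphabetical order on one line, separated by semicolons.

Charles 1/5; Diana 1/5; Edmund 1/15; Fiona 1/5; Kenneth 1/5; Lydia 1/15; Oliver 1/15

There is no surviving spouse, so the entire estate passes to Winifred's descendants per stirpes.
The estate is divided into 5 equal shares of 1/5 among Diana, Kenneth, Fiona, Martin, Charles.
Diana is living and takes 1/5.
Kenneth is living and takes 1/5.
Fiona is living and takes 1/5.
Martin predeceased; the 1/5 allotted to Martin's branch passes to Martin's issue by representation.
The 1/5 is divided into 3 equal shares of 1/15 among Oliver, Lydia, Edmund.
Oliver is living and takes 1/15.
Lydia is living and takes 1/15.
Edmund is living and takes 1/15.
Charles is living and takes 1/5.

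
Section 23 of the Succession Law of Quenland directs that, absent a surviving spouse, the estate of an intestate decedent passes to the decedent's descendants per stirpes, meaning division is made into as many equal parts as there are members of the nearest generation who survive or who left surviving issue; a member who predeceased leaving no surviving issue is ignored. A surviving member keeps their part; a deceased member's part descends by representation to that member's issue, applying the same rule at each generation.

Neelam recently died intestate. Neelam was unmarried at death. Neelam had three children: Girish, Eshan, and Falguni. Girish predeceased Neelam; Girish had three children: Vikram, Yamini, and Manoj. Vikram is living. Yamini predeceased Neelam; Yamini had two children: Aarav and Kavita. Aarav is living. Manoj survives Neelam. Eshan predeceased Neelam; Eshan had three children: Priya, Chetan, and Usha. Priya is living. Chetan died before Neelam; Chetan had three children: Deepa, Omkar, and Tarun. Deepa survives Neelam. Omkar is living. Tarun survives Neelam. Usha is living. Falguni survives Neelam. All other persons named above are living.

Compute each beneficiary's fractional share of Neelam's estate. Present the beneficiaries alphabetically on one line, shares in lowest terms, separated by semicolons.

There is no surviving spouse, so the entire estate passes to Neelam's descendants per stirpes.
The estate is divided into 3 equal shares of 1/3 among Girish, Eshan, Falguni.
Girish predeceased; the 1/3 allotted to Girish's branch passes to Girish's issue by representation.
The 1/3 is divided into 3 equal shares of 1/9 among Vikram, Yamini, Manoj.
Vikram is living and takes 1/9.
Yamini predeceased; the 1/9 allotted to Yamini's branch passes to Yamini's issue by representation.
The 1/9 is divided into 2 equal shares of 1/18 among Aarav, Kavita.
Aarav is living and takes 1/18.
Kavita is living and takes 1/18.
Manoj is living and takes 1/9.
Eshan predeceased; the 1/3 allotted to Eshan's branch passes to Eshan's issue by representation.
The 1/3 is divided into 3 equal shares of 1/9 among Priya, Chetan, Usha.
Priya is living and takes 1/9.
Chetan predeceased; the 1/9 allotted to Chetan's branch passes to Chetan's issue by representation.
The 1/9 is divided into 3 equal shares of 1/27 among Deepa, Omkar, Tarun.
Deepa is living and takes 1/27.
Omkar is living and takes 1/27.
Tarun is living and takes 1/27.
Usha is living and takes 1/9.
Falguni is living and takes 1/3.

Aarav 1/18; Deepa 1/27; Falguni 1/3; Kavita 1/18; Manoj 1/9; Omkar 1/27; Priya 1/9; Tarun 1/27; Usha 1/9; Vikram 1/9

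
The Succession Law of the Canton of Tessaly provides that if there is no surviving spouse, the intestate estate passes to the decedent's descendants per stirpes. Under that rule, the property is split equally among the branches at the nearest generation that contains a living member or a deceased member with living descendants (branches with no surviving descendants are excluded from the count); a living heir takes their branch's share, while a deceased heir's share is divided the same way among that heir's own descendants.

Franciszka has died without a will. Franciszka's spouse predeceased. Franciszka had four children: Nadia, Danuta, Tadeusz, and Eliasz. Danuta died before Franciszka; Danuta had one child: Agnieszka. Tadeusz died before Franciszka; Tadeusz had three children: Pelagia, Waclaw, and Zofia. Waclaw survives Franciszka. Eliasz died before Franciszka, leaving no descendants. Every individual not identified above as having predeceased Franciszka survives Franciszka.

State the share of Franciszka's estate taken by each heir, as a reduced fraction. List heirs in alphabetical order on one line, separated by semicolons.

Agnieszka 1/3; Nadia 1/3; Pelagia 1/9; Waclaw 1/9; Zofia 1/9

There is no surviving spouse, so the entire estate passes to Franciszka's descendants per stirpes.
Eliasz left no surviving issue, so that branch lapses and is disregarded.
The estate is divided into 3 equal shares of 1/3 among Nadia, Danuta, Tadeusz.
Nadia is living and takes 1/3.
Danuta predeceased; the 1/3 allotted to Danuta's branch passes to Danuta's issue by representation.
Agnieszka is the sole taker at this level and receives the full 1/3.
Tadeusz predeceased; the 1/3 allotted to Tadeusz's branch passes to Tadeusz's issue by representation.
The 1/3 is divided into 3 equal shares of 1/9 among Pelagia, Waclaw, Zofia.
Pelagia is living and takes 1/9.
Waclaw is living and takes 1/9.
Zofia is living and takes 1/9.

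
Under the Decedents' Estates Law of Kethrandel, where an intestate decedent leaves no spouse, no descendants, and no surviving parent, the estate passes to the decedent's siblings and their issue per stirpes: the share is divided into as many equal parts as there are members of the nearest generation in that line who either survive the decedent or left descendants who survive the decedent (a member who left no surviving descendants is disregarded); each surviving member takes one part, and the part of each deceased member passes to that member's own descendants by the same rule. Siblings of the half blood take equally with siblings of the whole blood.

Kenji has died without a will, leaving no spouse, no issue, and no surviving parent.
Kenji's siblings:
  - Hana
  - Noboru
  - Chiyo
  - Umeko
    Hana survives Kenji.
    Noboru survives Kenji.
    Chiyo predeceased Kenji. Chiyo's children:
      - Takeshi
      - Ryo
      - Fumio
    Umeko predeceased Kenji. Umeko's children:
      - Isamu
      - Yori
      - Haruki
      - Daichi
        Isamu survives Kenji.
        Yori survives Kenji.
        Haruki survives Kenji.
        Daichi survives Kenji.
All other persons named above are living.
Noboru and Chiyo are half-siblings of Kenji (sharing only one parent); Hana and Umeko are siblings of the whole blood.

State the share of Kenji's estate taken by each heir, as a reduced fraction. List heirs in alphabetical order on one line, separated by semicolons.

Daichi 1/16; Fumio 1/12; Hana 1/4; Haruki 1/16; Isamu 1/16; Noboru 1/4; Ryo 1/12; Takeshi 1/12; Yori 1/16

No spouse, descendants, or parent survives, so the estate passes to Kenji's siblings per stirpes.
Half-blood and whole-blood siblings take equally under the stated rule.
The estate is divided into 4 equal shares of 1/4 among Hana, Noboru, Chiyo, Umeko.
Hana is living and takes 1/4.
Noboru is living and takes 1/4.
Chiyo predeceased; the 1/4 allotted to Chiyo's branch passes to Chiyo's issue by representation.
The 1/4 is divided into 3 equal shares of 1/12 among Takeshi, Ryo, Fumio.
Takeshi is living and takes 1/12.
Ryo is living and takes 1/12.
Fumio is living and takes 1/12.
Umeko predeceased; the 1/4 allotted to Umeko's branch passes to Umeko's issue by representation.
The 1/4 is divided into 4 equal shares of 1/16 among Isamu, Yori, Haruki, Daichi.
Isamu is living and takes 1/16.
Yori is living and takes 1/16.
Haruki is living and takes 1/16.
Daichi is living and takes 1/16.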